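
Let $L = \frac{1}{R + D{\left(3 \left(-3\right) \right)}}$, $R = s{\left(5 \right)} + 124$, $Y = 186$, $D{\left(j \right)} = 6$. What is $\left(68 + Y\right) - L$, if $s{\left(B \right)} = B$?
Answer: $\frac{34289}{135} \approx 253.99$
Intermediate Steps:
$R = 129$ ($R = 5 + 124 = 129$)
$L = \frac{1}{135}$ ($L = \frac{1}{129 + 6} = \frac{1}{135} \approx 0.0074074$)
$\left(68 + Y\right) - L = \left(68 + 186\right) - \frac{1}{135} = 254 - \frac{1}{135} = \frac{34289}{135}$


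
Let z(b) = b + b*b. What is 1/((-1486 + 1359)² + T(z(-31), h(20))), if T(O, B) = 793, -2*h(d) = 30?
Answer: 1/16922 ≈ 5.9095e-5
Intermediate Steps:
h(d) = -15 (h(d) = -½*30 = -15)
z(b) = b + b²
1/((-1486 + 1359)² + T(z(-31), h(20))) = 1/((-1486 + 1359)² + 793) = 1/((-127)² + 793) = 1/(16129 + 793) = 1/16922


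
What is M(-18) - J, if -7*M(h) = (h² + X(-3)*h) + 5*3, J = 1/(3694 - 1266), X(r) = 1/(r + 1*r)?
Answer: -830383/16996 ≈ -48.858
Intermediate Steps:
X(r) = 1/(2*r) (X(r) = 1/(r + r) = 1/(2*r))
J = 1/2428 ≈ 0.00041186
M(h) = -15/7 - h²/7 + h/42 (M(h) = -((h² + ((½)/(-3))*h) + 5*3)/7 = -((h² + ((½)*(-⅓))*h) + 15)/7 = -((h² - h/6) + 15)/7 = -(15 + h² - h/6)/7 = -15/7 - h²/7 + h/42)
M(-18) - J = (-15/7 - ⅐*(-18)² + (1/42)*(-18)) - 1*1/2428 = (-15/7 - ⅐*324 - 3/7) - 1/2428 = (-15/7 - 324/7 - 3/7) - 1/2428 = -342/7 - 1/2428 = -830383/16996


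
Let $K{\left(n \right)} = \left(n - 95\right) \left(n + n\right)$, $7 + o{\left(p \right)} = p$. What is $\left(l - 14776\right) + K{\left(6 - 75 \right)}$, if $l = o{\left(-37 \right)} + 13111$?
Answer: $20923$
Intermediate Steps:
$o{\left(p \right)} = -7 + p$
$K{\left(n \right)} = 2 n \left(-95 + n\right)$ ($K{\left(n \right)} = \left(-95 + n\right) 2 n = 2 n \left(-95 + n\right)$)
$l = 13067$ ($l = \left(-7 - 37\right) + 13111 = -44 + 13111 = 13067$)
$\left(l - 14776\right) + K{\left(6 - 75 \right)} = \left(13067 - 14776\right) + 2 \left(6 - 75\right) \left(-95 + \left(6 - 75\right)\right) = -1709 + 2 \left(-69\right) \left(-95 - 69\right) = -1709 + 2 \left(-69\right) \left(-164\right) = -1709 + 22632 = 20923$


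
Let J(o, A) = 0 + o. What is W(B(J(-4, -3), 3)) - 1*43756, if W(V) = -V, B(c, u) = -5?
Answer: -43751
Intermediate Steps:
J(o, A) = o
W(B(J(-4, -3), 3)) - 1*43756 = -1*(-5) - 1*43756 = 5 - 43756 = -43751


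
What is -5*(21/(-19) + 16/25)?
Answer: 221/95 ≈ 2.3263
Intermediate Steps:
-5*(21/(-19) + 16/25) = -5*(21*(-1/19) + 16*(1/25)) = -5*(-21/19 + 16/25) = -5*(-221/475) = 221/95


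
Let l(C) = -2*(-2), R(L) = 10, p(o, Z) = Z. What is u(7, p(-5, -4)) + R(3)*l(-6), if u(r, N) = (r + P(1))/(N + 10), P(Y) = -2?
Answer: 245/6 ≈ 40.833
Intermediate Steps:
u(r, N) = (-2 + r)/(10 + N) (u(r, N) = (r - 2)/(N + 10) = (-2 + r)/(10 + N))
l(C) = 4
u(7, p(-5, -4)) + R(3)*l(-6) = (-2 + 7)/(10 - 4) + 10*4 = 5/6 + 40 = (⅙)*5 + 40 = ⅚ + 40 = 245/6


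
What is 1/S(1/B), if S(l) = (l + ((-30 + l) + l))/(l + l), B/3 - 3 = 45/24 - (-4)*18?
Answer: -8/27663 ≈ -0.00028919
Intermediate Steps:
B = 1845/8 (B = 9 + 3*(45/24 - (-4)*18) = 9 + 3*(45*(1/24) - 1*(-72)) = 9 + 3*(15/8 + 72) = 9 + 3*(591/8) = 9 + 1773/8 = 1845/8 ≈ 230.63)
S(l) = (-30 + 3*l)/(2*l) (S(l) = (l + (-30 + 2*l))/((2*l)) = (-30 + 3*l)*(1/(2*l)) = (-30 + 3*l)/(2*l))
1/S(1/B) = 1/(3/2 - 15/(1/(1845/8))) = 1/(3/2 - 15/8/1845) = 1/(3/2 - 15*1845/8) = 1/(3/2 - 27675/8) = 1/(-27663/8) = -8/27663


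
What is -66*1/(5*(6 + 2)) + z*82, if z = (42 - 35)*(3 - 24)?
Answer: -241113/20 ≈ -12056.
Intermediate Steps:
z = -147 (z = 7*(-21) = -147)
-66*1/(5*(6 + 2)) + z*82 = -66*1/(5*(6 + 2)) - 147*82 = -66/(5*8) - 12054 = -66/40 - 12054 = -66*1/40 - 12054 = -33/20 - 12054 = -241113/20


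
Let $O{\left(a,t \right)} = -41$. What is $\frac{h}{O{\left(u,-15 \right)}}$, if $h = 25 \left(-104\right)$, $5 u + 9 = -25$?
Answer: $\frac{2600}{41} \approx 63.415$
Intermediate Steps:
$u = - \frac{34}{5}$ ($u = - \frac{9}{5} + \frac{1}{5} \left(-25\right) = - \frac{9}{5} - 5 = - \frac{34}{5} \approx -6.8$)
$h = -2600$
$\frac{h}{O{\left(u,-15 \right)}} = - \frac{2600}{-41} = \left(-2600\right) \left(- \frac{1}{41}\right) = \frac{2600}{41}$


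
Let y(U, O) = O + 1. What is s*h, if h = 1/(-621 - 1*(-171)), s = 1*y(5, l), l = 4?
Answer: -1/90 ≈ -0.011111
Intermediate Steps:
y(U, O) = 1 + O
s = 5 (s = 1*(1 + 4) = 1*5 = 5)
h = -1/450 (h = 1/(-621 + 171) = 1/(-450) = -1/450 ≈ -0.0022222)
s*h = 5*(-1/450) = -1/90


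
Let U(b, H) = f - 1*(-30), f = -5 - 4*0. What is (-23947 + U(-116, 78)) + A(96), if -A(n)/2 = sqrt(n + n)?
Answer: -23922 - 16*sqrt(3) ≈ -23950.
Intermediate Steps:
A(n) = -2*sqrt(2)*sqrt(n) (A(n) = -2*sqrt(n + n) = -2*sqrt(2)*sqrt(n))
f = -5 (f = -5 + 0 = -5)
U(b, H) = 25 (U(b, H) = -5 - 1*(-30) = -5 + 30 = 25)
(-23947 + U(-116, 78)) + A(96) = (-23947 + 25) - 2*sqrt(2)*sqrt(96) = -23922 - 2*sqrt(2)*4*sqrt(6) = -23922 - 16*sqrt(3)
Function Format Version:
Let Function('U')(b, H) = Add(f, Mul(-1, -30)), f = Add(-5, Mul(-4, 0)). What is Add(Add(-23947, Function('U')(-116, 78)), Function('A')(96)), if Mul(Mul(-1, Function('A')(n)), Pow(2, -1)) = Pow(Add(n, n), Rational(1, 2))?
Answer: Add(-23922, Mul(-16, Pow(3, Rational(1, 2)))) ≈ -23950.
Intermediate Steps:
Function('A')(n) = Mul(-2, Pow(2, Rational(1, 2)), Pow(n, Rational(1, 2))) (Function('A')(n) = Mul(-2, Pow(Add(n, n), Rational(1, 2))) = Mul(-2, Pow(Mul(2, n), Rational(1, 2))) = Mul(-2, Mul(Pow(2, Rational(1, 2)), Pow(n, Rational(1, 2)))) = Mul(-2, Pow(2, Rational(1, 2)), Pow(n, Rational(1, 2))))
f = -5 (f = Add(-5, 0) = -5)
Function('U')(b, H) = 25 (Function('U')(b, H) = Add(-5, Mul(-1, -30)) = Add(-5, 30) = 25)
Add(Add(-23947, Function('U')(-116, 78)), Function('A')(96)) = Add(Add(-23947, 25), Mul(-2, Pow(2, Rational(1, 2)), Pow(96, Rational(1, 2)))) = Add(-23922, Mul(-2, Pow(2, Rational(1, 2)), Mul(4, Pow(6, Rational(1, 2))))) = Add(-23922, Mul(-16, Pow(3, Rational(1, 2))))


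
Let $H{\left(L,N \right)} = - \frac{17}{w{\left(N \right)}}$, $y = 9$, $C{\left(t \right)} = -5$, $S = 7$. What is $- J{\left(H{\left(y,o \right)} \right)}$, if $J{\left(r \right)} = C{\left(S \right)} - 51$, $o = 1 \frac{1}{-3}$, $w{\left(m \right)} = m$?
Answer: $56$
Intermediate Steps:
$o = - \frac{1}{3}$ ($o = 1 \left(- \frac{1}{3}\right) = - \frac{1}{3} \approx -0.33333$)
$H{\left(L,N \right)} = - \frac{17}{N}$
$J{\left(r \right)} = -56$ ($J{\left(r \right)} = -5 - 51 = -56$)
$- J{\left(H{\left(y,o \right)} \right)} = \left(-1\right) \left(-56\right) = 56$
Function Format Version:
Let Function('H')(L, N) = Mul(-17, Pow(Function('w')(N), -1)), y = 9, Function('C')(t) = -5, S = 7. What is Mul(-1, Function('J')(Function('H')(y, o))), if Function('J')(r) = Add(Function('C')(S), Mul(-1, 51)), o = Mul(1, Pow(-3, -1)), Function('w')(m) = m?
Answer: 56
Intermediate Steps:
o = Rational(-1, 3) (o = Mul(1, Rational(-1, 3)) = Rational(-1, 3) ≈ -0.33333)
Function('H')(L, N) = Mul(-17, Pow(N, -1))
Function('J')(r) = -56 (Function('J')(r) = Add(-5, Mul(-1, 51)) = Add(-5, -51) = -56)
Mul(-1, Function('J')(Function('H')(y, o))) = Mul(-1, -56) = 56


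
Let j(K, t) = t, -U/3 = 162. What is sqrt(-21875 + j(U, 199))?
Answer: 2*I*sqrt(5419) ≈ 147.23*I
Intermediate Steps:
U = -486 (U = -3*162 = -486)
sqrt(-21875 + j(U, 199)) = sqrt(-21875 + 199) = sqrt(-21676) = 2*I*sqrt(5419)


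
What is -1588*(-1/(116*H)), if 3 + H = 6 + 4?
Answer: 397/203 ≈ 1.9557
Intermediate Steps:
H = 7 (H = -3 + (6 + 4) = -3 + 10 = 7)
-1588*(-1/(116*H)) = -1588/((-116*7)) = -1588/(-812) = -1588*(-1/812) = 397/203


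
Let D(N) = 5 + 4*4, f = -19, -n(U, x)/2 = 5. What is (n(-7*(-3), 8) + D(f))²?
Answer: 121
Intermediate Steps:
n(U, x) = -10 (n(U, x) = -2*5 = -10)
D(N) = 21 (D(N) = 5 + 16 = 21)
(n(-7*(-3), 8) + D(f))² = (-10 + 21)² = 11² = 121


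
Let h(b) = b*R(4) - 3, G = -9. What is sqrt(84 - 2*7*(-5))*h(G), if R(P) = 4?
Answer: -39*sqrt(154) ≈ -483.98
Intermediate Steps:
h(b) = -3 + 4*b (h(b) = b*4 - 3 = 4*b - 3 = -3 + 4*b)
sqrt(84 - 2*7*(-5))*h(G) = sqrt(84 - 2*7*(-5))*(-3 + 4*(-9)) = sqrt(84 - 14*(-5))*(-3 - 36) = sqrt(84 + 70)*(-39) = sqrt(154)*(-39) = -39*sqrt(154)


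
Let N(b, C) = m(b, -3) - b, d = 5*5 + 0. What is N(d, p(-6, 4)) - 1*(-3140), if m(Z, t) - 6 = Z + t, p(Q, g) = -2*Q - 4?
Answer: 3143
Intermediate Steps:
p(Q, g) = -4 - 2*Q
m(Z, t) = 6 + Z + t (m(Z, t) = 6 + (Z + t) = 6 + Z + t)
d = 25 (d = 25 + 0 = 25)
N(b, C) = 3 (N(b, C) = (6 + b - 3) - b = (3 + b) - b = 3)
N(d, p(-6, 4)) - 1*(-3140) = 3 - 1*(-3140) = 3 + 3140 = 3143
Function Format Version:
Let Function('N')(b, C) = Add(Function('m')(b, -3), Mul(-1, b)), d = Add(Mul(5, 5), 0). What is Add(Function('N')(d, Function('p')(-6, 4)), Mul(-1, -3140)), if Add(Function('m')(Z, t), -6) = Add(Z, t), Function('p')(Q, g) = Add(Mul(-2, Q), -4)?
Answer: 3143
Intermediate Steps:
Function('p')(Q, g) = Add(-4, Mul(-2, Q))
Function('m')(Z, t) = Add(6, Z, t) (Function('m')(Z, t) = Add(6, Add(Z, t)) = Add(6, Z, t))
d = 25 (d = Add(25, 0) = 25)
Function('N')(b, C) = 3 (Function('N')(b, C) = Add(Add(6, b, -3), Mul(-1, b)) = Add(Add(3, b), Mul(-1, b)) = 3)
Add(Function('N')(d, Function('p')(-6, 4)), Mul(-1, -3140)) = Add(3, Mul(-1, -3140)) = Add(3, 3140) = 3143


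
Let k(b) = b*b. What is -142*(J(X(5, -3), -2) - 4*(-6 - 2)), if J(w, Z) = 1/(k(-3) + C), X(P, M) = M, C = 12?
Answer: -95566/21 ≈ -4550.8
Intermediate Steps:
k(b) = b**2
J(w, Z) = 1/21 (J(w, Z) = 1/((-3)**2 + 12) = 1/(9 + 12) = 1/21)
-142*(J(X(5, -3), -2) - 4*(-6 - 2)) = -142*(1/21 - 4*(-6 - 2)) = -142*(1/21 - 4*(-8)) = -142*(1/21 + 32) = -142*673/21 = -95566/21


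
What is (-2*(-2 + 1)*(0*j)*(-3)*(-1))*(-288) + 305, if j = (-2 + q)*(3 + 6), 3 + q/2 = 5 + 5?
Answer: 305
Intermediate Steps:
q = 14 (q = -6 + 2*(5 + 5) = -6 + 2*10 = -6 + 20 = 14)
j = 108 (j = (-2 + 14)*(3 + 6) = 12*9 = 108)
(-2*(-2 + 1)*(0*j)*(-3)*(-1))*(-288) + 305 = (-2*(-2 + 1)*(0*108)*(-3)*(-1))*(-288) + 305 = (-(-2)*0*(-3)*(-1))*(-288) + 305 = (-(-2)*0*(-1))*(-288) + 305 = (-2*0*(-1))*(-288) + 305 = (0*(-1))*(-288) + 305 = 0*(-288) + 305 = 0 + 305 = 305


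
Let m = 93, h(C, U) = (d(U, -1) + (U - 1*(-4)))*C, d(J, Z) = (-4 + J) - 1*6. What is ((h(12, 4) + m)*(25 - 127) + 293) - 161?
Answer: -11802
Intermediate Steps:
d(J, Z) = -10 + J (d(J, Z) = (-4 + J) - 6 = -10 + J)
h(C, U) = C*(-6 + 2*U) (h(C, U) = ((-10 + U) + (U - 1*(-4)))*C = ((-10 + U) + (U + 4))*C = ((-10 + U) + (4 + U))*C = (-6 + 2*U)*C = C*(-6 + 2*U))
((h(12, 4) + m)*(25 - 127) + 293) - 161 = ((2*12*(-3 + 4) + 93)*(25 - 127) + 293) - 161 = ((2*12*1 + 93)*(-102) + 293) - 161 = ((24 + 93)*(-102) + 293) - 161 = (117*(-102) + 293) - 161 = (-11934 + 293) - 161 = -11641 - 161 = -11802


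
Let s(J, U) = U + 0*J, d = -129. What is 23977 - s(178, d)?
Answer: 24106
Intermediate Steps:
s(J, U) = U (s(J, U) = U + 0 = U)
23977 - s(178, d) = 23977 - 1*(-129) = 23977 + 129 = 24106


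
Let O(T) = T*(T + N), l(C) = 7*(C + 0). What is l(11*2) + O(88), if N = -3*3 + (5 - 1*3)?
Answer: 7282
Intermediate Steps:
l(C) = 7*C
N = -7 (N = -9 + (5 - 3) = -9 + 2 = -7)
O(T) = T*(-7 + T) (O(T) = T*(T - 7) = T*(-7 + T))
l(11*2) + O(88) = 7*(11*2) + 88*(-7 + 88) = 7*22 + 88*81 = 154 + 7128 = 7282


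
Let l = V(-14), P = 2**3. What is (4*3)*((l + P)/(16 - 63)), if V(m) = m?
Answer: 72/47 ≈ 1.5319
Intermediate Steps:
P = 8
l = -14
(4*3)*((l + P)/(16 - 63)) = (4*3)*((-14 + 8)/(16 - 63)) = 12*(-6/(-47)) = 12*(-6*(-1/47)) = 12*(6/47) = 72/47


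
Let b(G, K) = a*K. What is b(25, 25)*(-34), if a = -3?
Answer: 2550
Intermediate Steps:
b(G, K) = -3*K
b(25, 25)*(-34) = -3*25*(-34) = -75*(-34) = 2550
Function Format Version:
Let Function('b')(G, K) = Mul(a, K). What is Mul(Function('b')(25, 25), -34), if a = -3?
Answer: 2550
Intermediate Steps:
Function('b')(G, K) = Mul(-3, K)
Mul(Function('b')(25, 25), -34) = Mul(Mul(-3, 25), -34) = Mul(-75, -34) = 2550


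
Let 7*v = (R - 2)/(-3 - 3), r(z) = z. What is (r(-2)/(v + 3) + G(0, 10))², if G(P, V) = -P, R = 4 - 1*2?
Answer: 4/9 ≈ 0.44444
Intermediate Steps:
R = 2 (R = 4 - 2 = 2)
v = 0 (v = ((2 - 2)/(-3 - 3))/7 = (0/(-6))/7 = (0*(-⅙))/7 = (⅐)*0 = 0)
(r(-2)/(v + 3) + G(0, 10))² = (-2/(0 + 3) - 1*0)² = (-2/3 + 0)² = ((⅓)*(-2) + 0)² = (-⅔ + 0)² = (-⅔)² = 4/9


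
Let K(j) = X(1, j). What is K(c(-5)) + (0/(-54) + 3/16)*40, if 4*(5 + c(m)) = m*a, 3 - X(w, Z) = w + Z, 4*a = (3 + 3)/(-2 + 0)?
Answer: 217/16 ≈ 13.563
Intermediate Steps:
a = -¾ (a = ((3 + 3)/(-2 + 0))/4 = (6/(-2))/4 = (6*(-½))/4 = (¼)*(-3) = -¾ ≈ -0.75000)
X(w, Z) = 3 - Z - w (X(w, Z) = 3 - (w + Z) = 3 - (Z + w) = 3 + (-Z - w) = 3 - Z - w)
c(m) = -5 - 3*m/16 (c(m) = -5 + (m*(-¾))/4 = -5 + (-3*m/4)/4 = -5 - 3*m/16)
K(j) = 2 - j (K(j) = 3 - j - 1*1 = 3 - j - 1 = 2 - j)
K(c(-5)) + (0/(-54) + 3/16)*40 = (2 - (-5 - 3/16*(-5))) + (0/(-54) + 3/16)*40 = (2 - (-5 + 15/16)) + (0*(-1/54) + 3*(1/16))*40 = (2 - 1*(-65/16)) + (0 + 3/16)*40 = (2 + 65/16) + (3/16)*40 = 97/16 + 15/2 = 217/16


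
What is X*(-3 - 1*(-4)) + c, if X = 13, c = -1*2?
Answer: 11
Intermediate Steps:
c = -2
X*(-3 - 1*(-4)) + c = 13*(-3 - 1*(-4)) - 2 = 13*(-3 + 4) - 2 = 13*1 - 2 = 13 - 2 = 11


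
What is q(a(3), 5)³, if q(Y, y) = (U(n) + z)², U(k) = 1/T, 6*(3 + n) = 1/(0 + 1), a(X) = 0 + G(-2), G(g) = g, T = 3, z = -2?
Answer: 15625/729 ≈ 21.433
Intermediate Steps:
a(X) = -2 (a(X) = 0 - 2 = -2)
n = -17/6 (n = -3 + 1/(6*(0 + 1)) = -3 + (⅙)/1 = -3 + (⅙)*1 = -3 + ⅙ = -17/6 ≈ -2.8333)
U(k) = ⅓ (U(k) = 1/3 = ⅓)
q(Y, y) = 25/9 (q(Y, y) = (⅓ - 2)² = (-5/3)² = 25/9)
q(a(3), 5)³ = (25/9)³ = 15625/729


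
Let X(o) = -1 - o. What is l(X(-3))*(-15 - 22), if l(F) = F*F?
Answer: -148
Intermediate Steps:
l(F) = F**2
l(X(-3))*(-15 - 22) = (-1 - 1*(-3))**2*(-15 - 22) = (-1 + 3)**2*(-37) = 2**2*(-37) = 4*(-37) = -148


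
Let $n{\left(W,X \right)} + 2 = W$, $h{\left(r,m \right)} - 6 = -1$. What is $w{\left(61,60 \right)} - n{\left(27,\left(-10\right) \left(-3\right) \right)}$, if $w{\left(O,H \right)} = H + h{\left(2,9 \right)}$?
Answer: $40$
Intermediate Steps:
$h{\left(r,m \right)} = 5$ ($h{\left(r,m \right)} = 6 - 1 = 5$)
$n{\left(W,X \right)} = -2 + W$
$w{\left(O,H \right)} = 5 + H$ ($w{\left(O,H \right)} = H + 5 = 5 + H$)
$w{\left(61,60 \right)} - n{\left(27,\left(-10\right) \left(-3\right) \right)} = \left(5 + 60\right) - \left(-2 + 27\right) = 65 - 25 = 40$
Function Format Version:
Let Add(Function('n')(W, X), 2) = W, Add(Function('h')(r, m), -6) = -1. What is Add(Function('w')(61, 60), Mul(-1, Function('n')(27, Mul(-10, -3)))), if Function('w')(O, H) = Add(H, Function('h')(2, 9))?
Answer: 40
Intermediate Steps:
Function('h')(r, m) = 5 (Function('h')(r, m) = Add(6, -1) = 5)
Function('n')(W, X) = Add(-2, W)
Function('w')(O, H) = Add(5, H) (Function('w')(O, H) = Add(H, 5) = Add(5, H))
Add(Function('w')(61, 60), Mul(-1, Function('n')(27, Mul(-10, -3)))) = Add(Add(5, 60), Mul(-1, Add(-2, 27))) = Add(65, Mul(-1, 25)) = Add(65, -25) = 40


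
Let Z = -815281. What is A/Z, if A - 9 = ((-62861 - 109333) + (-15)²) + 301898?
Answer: -129938/815281 ≈ -0.15938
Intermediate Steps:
A = 129938 (A = 9 + (((-62861 - 109333) + (-15)²) + 301898) = 9 + ((-172194 + 225) + 301898) = 9 + (-171969 + 301898) = 9 + 129929 = 129938)
A/Z = 129938/(-815281) = 129938*(-1/815281) = -129938/815281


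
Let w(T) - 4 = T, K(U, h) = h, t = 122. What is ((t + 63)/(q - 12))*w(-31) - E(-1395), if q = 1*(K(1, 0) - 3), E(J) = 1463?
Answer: -1130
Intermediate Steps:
q = -3 (q = 1*(0 - 3) = 1*(-3) = -3)
w(T) = 4 + T
((t + 63)/(q - 12))*w(-31) - E(-1395) = ((122 + 63)/(-3 - 12))*(4 - 31) - 1*1463 = (185/(-15))*(-27) - 1463 = (185*(-1/15))*(-27) - 1463 = -37/3*(-27) - 1463 = 333 - 1463 = -1130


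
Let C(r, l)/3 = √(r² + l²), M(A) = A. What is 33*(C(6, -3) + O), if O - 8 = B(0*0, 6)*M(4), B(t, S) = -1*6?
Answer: -528 + 297*√5 ≈ 136.11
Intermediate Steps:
B(t, S) = -6
C(r, l) = 3*√(l² + r²) (C(r, l) = 3*√(r² + l²) = 3*√(l² + r²))
O = -16 (O = 8 - 6*4 = 8 - 24 = -16)
33*(C(6, -3) + O) = 33*(3*√((-3)² + 6²) - 16) = 33*(3*√(9 + 36) - 16) = 33*(3*√45 - 16) = 33*(3*(3*√5) - 16) = 33*(9*√5 - 16) = 33*(-16 + 9*√5) = -528 + 297*√5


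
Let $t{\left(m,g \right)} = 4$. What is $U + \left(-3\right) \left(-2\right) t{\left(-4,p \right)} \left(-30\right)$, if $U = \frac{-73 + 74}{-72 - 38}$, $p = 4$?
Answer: $- \frac{79201}{110} \approx -720.01$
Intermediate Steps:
$U = - \frac{1}{110}$ ($U = 1 \frac{1}{-110} = 1 \left(- \frac{1}{110}\right) = - \frac{1}{110} \approx -0.0090909$)
$U + \left(-3\right) \left(-2\right) t{\left(-4,p \right)} \left(-30\right) = - \frac{1}{110} + \left(-3\right) \left(-2\right) 4 \left(-30\right) = - \frac{1}{110} + 6 \cdot 4 \left(-30\right) = - \frac{1}{110} + 24 \left(-30\right) = - \frac{1}{110} - 720 = - \frac{79201}{110}$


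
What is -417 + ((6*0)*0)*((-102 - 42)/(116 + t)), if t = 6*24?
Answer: -417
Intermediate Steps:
t = 144
-417 + ((6*0)*0)*((-102 - 42)/(116 + t)) = -417 + ((6*0)*0)*((-102 - 42)/(116 + 144)) = -417 + (0*0)*(-144/260) = -417 + 0*(-144*1/260) = -417 + 0*(-36/65) = -417 + 0 = -417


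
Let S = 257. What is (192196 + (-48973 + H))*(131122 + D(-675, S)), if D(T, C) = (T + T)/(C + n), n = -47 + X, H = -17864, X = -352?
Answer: 1167134535983/71 ≈ 1.6439e+10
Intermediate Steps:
n = -399 (n = -47 - 352 = -399)
D(T, C) = 2*T/(-399 + C) (D(T, C) = (T + T)/(C - 399) = (2*T)/(-399 + C) = 2*T/(-399 + C))
(192196 + (-48973 + H))*(131122 + D(-675, S)) = (192196 + (-48973 - 17864))*(131122 + 2*(-675)/(-399 + 257)) = (192196 - 66837)*(131122 + 2*(-675)/(-142)) = 125359*(131122 + 2*(-675)*(-1/142)) = 125359*(131122 + 675/71) = 125359*(9310337/71) = 1167134535983/71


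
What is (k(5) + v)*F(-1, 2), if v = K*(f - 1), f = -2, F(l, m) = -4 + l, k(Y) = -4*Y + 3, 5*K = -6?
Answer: 67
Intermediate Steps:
K = -6/5 (K = (⅕)*(-6) = -6/5 ≈ -1.2000)
k(Y) = 3 - 4*Y
v = 18/5 (v = -6*(-2 - 1)/5 = -6/5*(-3) = 18/5 ≈ 3.6000)
(k(5) + v)*F(-1, 2) = ((3 - 4*5) + 18/5)*(-4 - 1) = ((3 - 20) + 18/5)*(-5) = (-17 + 18/5)*(-5) = -67/5*(-5) = 67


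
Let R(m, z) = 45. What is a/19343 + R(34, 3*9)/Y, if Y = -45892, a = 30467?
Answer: 1397321129/887688956 ≈ 1.5741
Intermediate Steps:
a/19343 + R(34, 3*9)/Y = 30467/19343 + 45/(-45892) = 30467*(1/19343) + 45*(-1/45892) = 30467/19343 - 45/45892 = 1397321129/887688956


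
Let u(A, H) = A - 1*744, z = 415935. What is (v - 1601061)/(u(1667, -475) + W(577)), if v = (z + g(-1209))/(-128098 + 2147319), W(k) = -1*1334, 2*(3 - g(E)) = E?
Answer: 2155263717959/553266554 ≈ 3895.5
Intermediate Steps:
u(A, H) = -744 + A (u(A, H) = A - 744 = -744 + A)
g(E) = 3 - E/2
W(k) = -1334
v = 833085/4038442 (v = (415935 + (3 - ½*(-1209)))/(-128098 + 2147319) = (415935 + (3 + 1209/2))/2019221 = (415935 + 1215/2)*(1/2019221) = (833085/2)*(1/2019221) = 833085/4038442 ≈ 0.20629)
(v - 1601061)/(u(1667, -475) + W(577)) = (833085/4038442 - 1601061)/((-744 + 1667) - 1334) = -6465791153877/(4038442*(923 - 1334)) = -6465791153877/4038442/(-411) = -6465791153877/4038442*(-1/411) = 2155263717959/553266554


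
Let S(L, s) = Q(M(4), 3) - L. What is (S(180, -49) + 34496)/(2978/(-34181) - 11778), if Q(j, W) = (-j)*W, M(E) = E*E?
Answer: -292828627/100646699 ≈ -2.9095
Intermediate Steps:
M(E) = E**2
Q(j, W) = -W*j
S(L, s) = -48 - L (S(L, s) = -1*3*4**2 - L = -1*3*16 - L = -48 - L)
(S(180, -49) + 34496)/(2978/(-34181) - 11778) = ((-48 - 1*180) + 34496)/(2978/(-34181) - 11778) = ((-48 - 180) + 34496)/(2978*(-1/34181) - 11778) = (-228 + 34496)/(-2978/34181 - 11778) = 34268/(-402586796/34181) = 34268*(-34181/402586796) = -292828627/100646699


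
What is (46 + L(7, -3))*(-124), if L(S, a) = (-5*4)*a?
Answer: -13144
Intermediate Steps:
L(S, a) = -20*a
(46 + L(7, -3))*(-124) = (46 - 20*(-3))*(-124) = (46 + 60)*(-124) = 106*(-124) = -13144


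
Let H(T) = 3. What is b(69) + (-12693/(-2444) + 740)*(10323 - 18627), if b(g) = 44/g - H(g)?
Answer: -260883664325/42159 ≈ -6.1881e+6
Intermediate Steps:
b(g) = -3 + 44/g (b(g) = 44/g - 1*3 = 44/g - 3 = -3 + 44/g)
b(69) + (-12693/(-2444) + 740)*(10323 - 18627) = (-3 + 44/69) + (-12693/(-2444) + 740)*(10323 - 18627) = (-3 + 44*(1/69)) + (-12693*(-1/2444) + 740)*(-8304) = (-3 + 44/69) + (12693/2444 + 740)*(-8304) = -163/69 + (1821253/2444)*(-8304) = -163/69 - 3780921228/611 = -260883664325/42159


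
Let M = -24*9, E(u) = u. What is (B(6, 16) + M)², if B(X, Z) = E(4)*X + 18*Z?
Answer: 9216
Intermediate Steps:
B(X, Z) = 4*X + 18*Z
M = -216
(B(6, 16) + M)² = ((4*6 + 18*16) - 216)² = ((24 + 288) - 216)² = (312 - 216)² = 96² = 9216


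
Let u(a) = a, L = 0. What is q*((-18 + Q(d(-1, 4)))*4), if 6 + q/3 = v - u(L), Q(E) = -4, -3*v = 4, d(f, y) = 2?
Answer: 1936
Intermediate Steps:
v = -4/3 (v = -⅓*4 = -4/3 ≈ -1.3333)
q = -22 (q = -18 + 3*(-4/3 - 1*0) = -18 + 3*(-4/3 + 0) = -18 + 3*(-4/3) = -18 - 4 = -22)
q*((-18 + Q(d(-1, 4)))*4) = -22*(-18 - 4)*4 = -(-484)*4 = -22*(-88) = 1936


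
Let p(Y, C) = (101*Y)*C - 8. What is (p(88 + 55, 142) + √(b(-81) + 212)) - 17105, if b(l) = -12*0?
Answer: 2033793 + 2*√53 ≈ 2.0338e+6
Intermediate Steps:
b(l) = 0
p(Y, C) = -8 + 101*C*Y (p(Y, C) = 101*C*Y - 8 = -8 + 101*C*Y)
(p(88 + 55, 142) + √(b(-81) + 212)) - 17105 = ((-8 + 101*142*(88 + 55)) + √(0 + 212)) - 17105 = ((-8 + 101*142*143) + √212) - 17105 = ((-8 + 2050906) + 2*√53) - 17105 = (2050898 + 2*√53) - 17105 = 2033793 + 2*√53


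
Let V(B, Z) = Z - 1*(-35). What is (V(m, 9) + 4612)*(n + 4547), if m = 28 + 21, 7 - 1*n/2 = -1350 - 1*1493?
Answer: 47710032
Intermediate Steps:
n = 5700 (n = 14 - 2*(-1350 - 1*1493) = 14 - 2*(-1350 - 1493) = 14 - 2*(-2843) = 14 + 5686 = 5700)
m = 49
V(B, Z) = 35 + Z (V(B, Z) = Z + 35 = 35 + Z)
(V(m, 9) + 4612)*(n + 4547) = ((35 + 9) + 4612)*(5700 + 4547) = (44 + 4612)*10247 = 4656*10247 = 47710032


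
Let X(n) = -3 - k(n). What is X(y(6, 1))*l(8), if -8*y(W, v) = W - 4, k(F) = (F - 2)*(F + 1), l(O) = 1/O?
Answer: -21/128 ≈ -0.16406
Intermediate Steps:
l(O) = 1/O
k(F) = (1 + F)*(-2 + F) (k(F) = (-2 + F)*(1 + F) = (1 + F)*(-2 + F))
y(W, v) = ½ - W/8 (y(W, v) = -(W - 4)/8 = -(-4 + W)/8 = ½ - W/8)
X(n) = -1 + n - n² (X(n) = -3 - (-2 + n² - n) = -3 + (2 + n - n²) = -1 + n - n²)
X(y(6, 1))*l(8) = (-1 + (½ - ⅛*6) - (½ - ⅛*6)²)/8 = (-1 + (½ - ¾) - (½ - ¾)²)*(⅛) = (-1 - ¼ - (-¼)²)*(⅛) = (-1 - ¼ - 1*1/16)*(⅛) = (-1 - ¼ - 1/16)*(⅛) = -21/16*⅛ = -21/128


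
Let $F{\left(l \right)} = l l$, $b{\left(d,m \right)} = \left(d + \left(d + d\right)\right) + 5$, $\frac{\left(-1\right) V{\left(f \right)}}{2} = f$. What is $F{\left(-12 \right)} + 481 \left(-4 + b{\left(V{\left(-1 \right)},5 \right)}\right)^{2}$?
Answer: $23713$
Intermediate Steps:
$V{\left(f \right)} = - 2 f$
$b{\left(d,m \right)} = 5 + 3 d$ ($b{\left(d,m \right)} = \left(d + 2 d\right) + 5 = 3 d + 5 = 5 + 3 d$)
$F{\left(l \right)} = l^{2}$
$F{\left(-12 \right)} + 481 \left(-4 + b{\left(V{\left(-1 \right)},5 \right)}\right)^{2} = \left(-12\right)^{2} + 481 \left(-4 + \left(5 + 3 \left(\left(-2\right) \left(-1\right)\right)\right)\right)^{2} = 144 + 481 \left(-4 + \left(5 + 3 \cdot 2\right)\right)^{2} = 144 + 481 \left(-4 + \left(5 + 6\right)\right)^{2} = 144 + 481 \left(-4 + 11\right)^{2} = 144 + 481 \cdot 7^{2} = 144 + 481 \cdot 49 = 144 + 23569 = 23713$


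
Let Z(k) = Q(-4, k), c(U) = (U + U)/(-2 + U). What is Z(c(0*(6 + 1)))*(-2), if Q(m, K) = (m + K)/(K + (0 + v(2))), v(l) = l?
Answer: 4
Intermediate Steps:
c(U) = 2*U/(-2 + U) (c(U) = (2*U)/(-2 + U) = 2*U/(-2 + U))
Q(m, K) = (K + m)/(2 + K) (Q(m, K) = (m + K)/(K + (0 + 2)) = (K + m)/(K + 2) = (K + m)/(2 + K))
Z(k) = (-4 + k)/(2 + k) (Z(k) = (k - 4)/(2 + k) = (-4 + k)/(2 + k))
Z(c(0*(6 + 1)))*(-2) = ((-4 + 2*(0*(6 + 1))/(-2 + 0*(6 + 1)))/(2 + 2*(0*(6 + 1))/(-2 + 0*(6 + 1))))*(-2) = ((-4 + 2*(0*7)/(-2 + 0*7))/(2 + 2*(0*7)/(-2 + 0*7)))*(-2) = ((-4 + 2*0/(-2 + 0))/(2 + 2*0/(-2 + 0)))*(-2) = ((-4 + 2*0/(-2))/(2 + 2*0/(-2)))*(-2) = ((-4 + 2*0*(-1/2))/(2 + 2*0*(-1/2)))*(-2) = ((-4 + 0)/(2 + 0))*(-2) = (-4/2)*(-2) = ((1/2)*(-4))*(-2) = -2*(-2) = 4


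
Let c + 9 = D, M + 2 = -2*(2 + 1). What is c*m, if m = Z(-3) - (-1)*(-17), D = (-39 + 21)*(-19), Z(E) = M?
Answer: -8325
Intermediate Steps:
M = -8 (M = -2 - 2*(2 + 1) = -2 - 2*3 = -2 - 6 = -8)
Z(E) = -8
D = 342 (D = -18*(-19) = 342)
m = -25 (m = -8 - (-1)*(-17) = -8 - 1*17 = -8 - 17 = -25)
c = 333 (c = -9 + 342 = 333)
c*m = 333*(-25) = -8325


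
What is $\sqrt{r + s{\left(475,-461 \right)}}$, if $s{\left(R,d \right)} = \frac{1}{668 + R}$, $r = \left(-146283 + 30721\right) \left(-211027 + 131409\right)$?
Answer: $\frac{\sqrt{1335599552086003}}{381} \approx 95921.0$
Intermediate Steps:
$r = 9200815316$ ($r = \left(-115562\right) \left(-79618\right) = 9200815316$)
$\sqrt{r + s{\left(475,-461 \right)}} = \sqrt{9200815316 + \frac{1}{668 + 475}} = \sqrt{9200815316 + \frac{1}{1143}} = \sqrt{\frac{10516531906189}{1143}} = \frac{\sqrt{1335599552086003}}{381}$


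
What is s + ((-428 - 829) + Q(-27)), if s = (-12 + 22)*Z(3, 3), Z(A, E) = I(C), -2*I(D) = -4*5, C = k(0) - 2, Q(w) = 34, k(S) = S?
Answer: -1123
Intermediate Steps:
C = -2 (C = 0 - 2 = -2)
I(D) = 10 (I(D) = -(-2)*5 = -1/2*(-20) = 10)
Z(A, E) = 10
s = 100 (s = (-12 + 22)*10 = 10*10 = 100)
s + ((-428 - 829) + Q(-27)) = 100 + ((-428 - 829) + 34) = 100 + (-1257 + 34) = 100 - 1223 = -1123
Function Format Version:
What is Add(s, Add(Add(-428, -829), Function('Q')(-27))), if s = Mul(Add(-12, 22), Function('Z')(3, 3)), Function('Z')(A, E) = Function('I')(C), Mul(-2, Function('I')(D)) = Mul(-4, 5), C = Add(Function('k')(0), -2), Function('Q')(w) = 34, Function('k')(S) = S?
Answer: -1123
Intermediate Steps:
C = -2 (C = Add(0, -2) = -2)
Function('I')(D) = 10 (Function('I')(D) = Mul(Rational(-1, 2), Mul(-4, 5)) = Mul(Rational(-1, 2), -20) = 10)
Function('Z')(A, E) = 10
s = 100 (s = Mul(Add(-12, 22), 10) = Mul(10, 10) = 100)
Add(s, Add(Add(-428, -829), Function('Q')(-27))) = Add(100, Add(Add(-428, -829), 34)) = Add(100, Add(-1257, 34)) = Add(100, -1223) = -1123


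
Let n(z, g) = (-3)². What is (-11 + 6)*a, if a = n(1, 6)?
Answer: -45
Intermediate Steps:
n(z, g) = 9
a = 9
(-11 + 6)*a = (-11 + 6)*9 = -5*9 = -45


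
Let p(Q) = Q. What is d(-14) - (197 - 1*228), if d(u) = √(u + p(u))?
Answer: 31 + 2*I*√7 ≈ 31.0 + 5.2915*I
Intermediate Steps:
d(u) = √2*√u (d(u) = √(u + u) = √(2*u) = √2*√u)
d(-14) - (197 - 1*228) = √2*√(-14) - (197 - 1*228) = √2*(I*√14) - (197 - 228) = 2*I*√7 - 1*(-31) = 2*I*√7 + 31 = 31 + 2*I*√7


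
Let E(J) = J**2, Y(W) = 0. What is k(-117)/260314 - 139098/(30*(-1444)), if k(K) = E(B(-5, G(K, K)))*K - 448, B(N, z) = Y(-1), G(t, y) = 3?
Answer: 3015812451/939733540 ≈ 3.2092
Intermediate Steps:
B(N, z) = 0
k(K) = -448 (k(K) = 0**2*K - 448 = 0*K - 448 = 0 - 448 = -448)
k(-117)/260314 - 139098/(30*(-1444)) = -448/260314 - 139098/(30*(-1444)) = -448*1/260314 - 139098/(-43320) = -224/130157 - 139098*(-1/43320) = -224/130157 + 23183/7220 = 3015812451/939733540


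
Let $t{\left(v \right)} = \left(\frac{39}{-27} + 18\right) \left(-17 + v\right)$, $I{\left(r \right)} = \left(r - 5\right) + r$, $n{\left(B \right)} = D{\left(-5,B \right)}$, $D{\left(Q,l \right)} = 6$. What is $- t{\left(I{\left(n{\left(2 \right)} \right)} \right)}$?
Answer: $\frac{1490}{9} \approx 165.56$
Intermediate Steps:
$n{\left(B \right)} = 6$
$I{\left(r \right)} = -5 + 2 r$ ($I{\left(r \right)} = \left(-5 + r\right) + r = -5 + 2 r$)
$t{\left(v \right)} = - \frac{2533}{9} + \frac{149 v}{9}$ ($t{\left(v \right)} = \left(39 \left(- \frac{1}{27}\right) + 18\right) \left(-17 + v\right) = \left(- \frac{13}{9} + 18\right) \left(-17 + v\right) = \frac{149 \left(-17 + v\right)}{9} = - \frac{2533}{9} + \frac{149 v}{9}$)
$- t{\left(I{\left(n{\left(2 \right)} \right)} \right)} = - (- \frac{2533}{9} + \frac{149 \left(-5 + 2 \cdot 6\right)}{9}) = - (- \frac{2533}{9} + \frac{149 \left(-5 + 12\right)}{9}) = - (- \frac{2533}{9} + \frac{149}{9} \cdot 7) = - (- \frac{2533}{9} + \frac{1043}{9}) = \left(-1\right) \left(- \frac{1490}{9}\right) = \frac{1490}{9}$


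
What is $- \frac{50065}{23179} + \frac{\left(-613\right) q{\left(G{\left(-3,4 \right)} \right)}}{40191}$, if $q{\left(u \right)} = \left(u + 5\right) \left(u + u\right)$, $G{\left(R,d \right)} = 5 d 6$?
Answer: $- \frac{142757990805}{310529063} \approx -459.73$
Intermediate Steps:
$G{\left(R,d \right)} = 30 d$
$q{\left(u \right)} = 2 u \left(5 + u\right)$ ($q{\left(u \right)} = \left(5 + u\right) 2 u = 2 u \left(5 + u\right)$)
$- \frac{50065}{23179} + \frac{\left(-613\right) q{\left(G{\left(-3,4 \right)} \right)}}{40191} = - \frac{50065}{23179} + \frac{\left(-613\right) 2 \cdot 30 \cdot 4 \left(5 + 30 \cdot 4\right)}{40191} = \left(-50065\right) \frac{1}{23179} + - 613 \cdot 2 \cdot 120 \left(5 + 120\right) \frac{1}{40191} = - \frac{50065}{23179} + - 613 \cdot 2 \cdot 120 \cdot 125 \cdot \frac{1}{40191} = - \frac{50065}{23179} + \left(-613\right) 30000 \cdot \frac{1}{40191} = - \frac{50065}{23179} - \frac{6130000}{13397} = - \frac{142757990805}{310529063}$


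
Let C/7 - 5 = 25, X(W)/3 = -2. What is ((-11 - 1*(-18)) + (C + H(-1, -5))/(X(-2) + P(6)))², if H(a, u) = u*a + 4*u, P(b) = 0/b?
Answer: 2601/4 ≈ 650.25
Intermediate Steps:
X(W) = -6 (X(W) = 3*(-2) = -6)
P(b) = 0
H(a, u) = 4*u + a*u (H(a, u) = a*u + 4*u = 4*u + a*u)
C = 210 (C = 35 + 7*25 = 35 + 175 = 210)
((-11 - 1*(-18)) + (C + H(-1, -5))/(X(-2) + P(6)))² = ((-11 - 1*(-18)) + (210 - 5*(4 - 1))/(-6 + 0))² = ((-11 + 18) + (210 - 5*3)/(-6))² = (7 + (210 - 15)*(-⅙))² = (7 + 195*(-⅙))² = (7 - 65/2)² = (-51/2)² = 2601/4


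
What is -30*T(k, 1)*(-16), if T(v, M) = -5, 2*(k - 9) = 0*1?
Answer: -2400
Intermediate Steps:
k = 9 (k = 9 + (0*1)/2 = 9 + (½)*0 = 9 + 0 = 9)
-30*T(k, 1)*(-16) = -30*(-5)*(-16) = 150*(-16) = -2400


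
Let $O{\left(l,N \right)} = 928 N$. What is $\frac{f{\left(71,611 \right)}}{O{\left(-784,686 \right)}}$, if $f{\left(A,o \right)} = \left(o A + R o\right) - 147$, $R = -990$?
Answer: $- \frac{70207}{79576} \approx -0.88226$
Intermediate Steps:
$f{\left(A,o \right)} = -147 - 990 o + A o$ ($f{\left(A,o \right)} = \left(o A - 990 o\right) - 147 = \left(A o - 990 o\right) - 147 = \left(- 990 o + A o\right) - 147 = -147 - 990 o + A o$)
$\frac{f{\left(71,611 \right)}}{O{\left(-784,686 \right)}} = \frac{-147 - 604890 + 71 \cdot 611}{928 \cdot 686} = \frac{-147 - 604890 + 43381}{636608} = \left(-561656\right) \frac{1}{636608} = - \frac{70207}{79576}$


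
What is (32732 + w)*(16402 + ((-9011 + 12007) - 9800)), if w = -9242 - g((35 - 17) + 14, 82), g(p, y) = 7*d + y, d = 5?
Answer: 224334054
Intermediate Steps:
g(p, y) = 35 + y (g(p, y) = 7*5 + y = 35 + y)
w = -9359 (w = -9242 - (35 + 82) = -9242 - 1*117 = -9242 - 117 = -9359)
(32732 + w)*(16402 + ((-9011 + 12007) - 9800)) = (32732 - 9359)*(16402 + ((-9011 + 12007) - 9800)) = 23373*(16402 + (2996 - 9800)) = 23373*(16402 - 6804) = 23373*9598 = 224334054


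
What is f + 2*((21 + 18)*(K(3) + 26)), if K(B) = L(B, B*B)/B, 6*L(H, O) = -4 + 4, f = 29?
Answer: 2057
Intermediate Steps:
L(H, O) = 0 (L(H, O) = (-4 + 4)/6 = (⅙)*0 = 0)
K(B) = 0 (K(B) = 0/B = 0)
f + 2*((21 + 18)*(K(3) + 26)) = 29 + 2*((21 + 18)*(0 + 26)) = 29 + 2*(39*26) = 29 + 2*1014 = 29 + 2028 = 2057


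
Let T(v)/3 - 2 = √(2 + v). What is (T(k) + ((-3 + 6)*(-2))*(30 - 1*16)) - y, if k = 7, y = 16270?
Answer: -16339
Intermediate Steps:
T(v) = 6 + 3*√(2 + v)
(T(k) + ((-3 + 6)*(-2))*(30 - 1*16)) - y = ((6 + 3*√(2 + 7)) + ((-3 + 6)*(-2))*(30 - 1*16)) - 1*16270 = ((6 + 3*√9) + (3*(-2))*(30 - 16)) - 16270 = ((6 + 3*3) - 6*14) - 16270 = ((6 + 9) - 84) - 16270 = (15 - 84) - 16270 = -69 - 16270 = -16339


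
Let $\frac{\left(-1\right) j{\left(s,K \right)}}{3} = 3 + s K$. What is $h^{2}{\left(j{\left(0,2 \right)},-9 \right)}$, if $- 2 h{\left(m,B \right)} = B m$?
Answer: $\frac{6561}{4} \approx 1640.3$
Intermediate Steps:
$j{\left(s,K \right)} = -9 - 3 K s$ ($j{\left(s,K \right)} = - 3 \left(3 + s K\right) = - 3 \left(3 + K s\right) = -9 - 3 K s$)
$h{\left(m,B \right)} = - \frac{B m}{2}$
$h^{2}{\left(j{\left(0,2 \right)},-9 \right)} = \left(\left(- \frac{1}{2}\right) \left(-9\right) \left(-9 - 6 \cdot 0\right)\right)^{2} = \left(\left(- \frac{1}{2}\right) \left(-9\right) \left(-9 + 0\right)\right)^{2} = \left(\left(- \frac{1}{2}\right) \left(-9\right) \left(-9\right)\right)^{2} = \left(- \frac{81}{2}\right)^{2} = \frac{6561}{4}$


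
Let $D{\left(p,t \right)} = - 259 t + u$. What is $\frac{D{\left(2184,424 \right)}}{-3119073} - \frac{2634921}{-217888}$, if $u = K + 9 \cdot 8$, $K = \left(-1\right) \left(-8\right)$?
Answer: $\frac{8242421105801}{679608577824} \approx 12.128$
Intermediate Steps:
$K = 8$
$u = 80$ ($u = 8 + 9 \cdot 8 = 8 + 72 = 80$)
$D{\left(p,t \right)} = 80 - 259 t$ ($D{\left(p,t \right)} = - 259 t + 80 = 80 - 259 t$)
$\frac{D{\left(2184,424 \right)}}{-3119073} - \frac{2634921}{-217888} = \frac{80 - 109816}{-3119073} - \frac{2634921}{-217888} = \left(80 - 109816\right) \left(- \frac{1}{3119073}\right) - - \frac{2634921}{217888} = \left(-109736\right) \left(- \frac{1}{3119073}\right) + \frac{2634921}{217888} = \frac{109736}{3119073} + \frac{2634921}{217888} = \frac{8242421105801}{679608577824}$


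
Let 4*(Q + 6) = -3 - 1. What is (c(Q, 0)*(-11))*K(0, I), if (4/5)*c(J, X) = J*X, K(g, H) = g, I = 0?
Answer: 0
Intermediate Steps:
Q = -7 (Q = -6 + (-3 - 1)/4 = -6 + (1/4)*(-4) = -6 - 1 = -7)
c(J, X) = 5*J*X/4 (c(J, X) = 5*(J*X)/4 = 5*J*X/4)
(c(Q, 0)*(-11))*K(0, I) = (((5/4)*(-7)*0)*(-11))*0 = (0*(-11))*0 = 0*0 = 0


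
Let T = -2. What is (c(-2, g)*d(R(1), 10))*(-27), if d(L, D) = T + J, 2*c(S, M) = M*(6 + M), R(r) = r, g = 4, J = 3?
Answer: -540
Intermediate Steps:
c(S, M) = M*(6 + M)/2 (c(S, M) = (M*(6 + M))/2 = M*(6 + M)/2)
d(L, D) = 1 (d(L, D) = -2 + 3 = 1)
(c(-2, g)*d(R(1), 10))*(-27) = (((½)*4*(6 + 4))*1)*(-27) = (((½)*4*10)*1)*(-27) = (20*1)*(-27) = 20*(-27) = -540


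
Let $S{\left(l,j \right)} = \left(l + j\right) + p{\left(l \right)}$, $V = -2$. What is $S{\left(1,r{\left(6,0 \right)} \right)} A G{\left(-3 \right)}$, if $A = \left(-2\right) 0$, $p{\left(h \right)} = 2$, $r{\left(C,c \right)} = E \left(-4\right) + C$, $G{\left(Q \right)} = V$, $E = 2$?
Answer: $0$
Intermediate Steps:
$G{\left(Q \right)} = -2$
$r{\left(C,c \right)} = -8 + C$ ($r{\left(C,c \right)} = 2 \left(-4\right) + C = -8 + C$)
$A = 0$
$S{\left(l,j \right)} = 2 + j + l$ ($S{\left(l,j \right)} = \left(l + j\right) + 2 = \left(j + l\right) + 2 = 2 + j + l$)
$S{\left(1,r{\left(6,0 \right)} \right)} A G{\left(-3 \right)} = \left(2 + \left(-8 + 6\right) + 1\right) 0 \left(-2\right) = \left(2 - 2 + 1\right) 0 \left(-2\right) = 1 \cdot 0 \left(-2\right) = 0 \left(-2\right) = 0$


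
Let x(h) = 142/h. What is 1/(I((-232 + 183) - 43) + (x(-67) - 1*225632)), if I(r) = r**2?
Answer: -67/14550398 ≈ -4.6047e-6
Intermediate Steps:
1/(I((-232 + 183) - 43) + (x(-67) - 1*225632)) = 1/(((-232 + 183) - 43)**2 + (142/(-67) - 1*225632)) = 1/((-49 - 43)**2 + (142*(-1/67) - 225632)) = 1/((-92)**2 + (-142/67 - 225632)) = 1/(8464 - 15117486/67) = 1/(-14550398/67) = -67/14550398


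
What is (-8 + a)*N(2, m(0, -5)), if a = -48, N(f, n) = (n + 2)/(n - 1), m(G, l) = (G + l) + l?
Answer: -448/11 ≈ -40.727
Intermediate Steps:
m(G, l) = G + 2*l
N(f, n) = (2 + n)/(-1 + n)
(-8 + a)*N(2, m(0, -5)) = (-8 - 48)*((2 + (0 + 2*(-5)))/(-1 + (0 + 2*(-5)))) = -56*(2 + (0 - 10))/(-1 + (0 - 10)) = -56*(2 - 10)/(-1 - 10) = -56*(-8)/(-11) = -(-56)*(-8)/11 = -56*8/11 = -448/11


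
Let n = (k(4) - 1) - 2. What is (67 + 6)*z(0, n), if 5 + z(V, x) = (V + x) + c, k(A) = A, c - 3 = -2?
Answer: -219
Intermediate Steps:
c = 1 (c = 3 - 2 = 1)
n = 1 (n = (4 - 1) - 2 = 3 - 2 = 1)
z(V, x) = -4 + V + x (z(V, x) = -5 + ((V + x) + 1) = -5 + (1 + V + x) = -4 + V + x)
(67 + 6)*z(0, n) = (67 + 6)*(-4 + 0 + 1) = 73*(-3) = -219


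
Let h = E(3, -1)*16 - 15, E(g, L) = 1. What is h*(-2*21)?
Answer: -42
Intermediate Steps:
h = 1 (h = 1*16 - 15 = 16 - 15 = 1)
h*(-2*21) = 1*(-2*21) = 1*(-42) = -42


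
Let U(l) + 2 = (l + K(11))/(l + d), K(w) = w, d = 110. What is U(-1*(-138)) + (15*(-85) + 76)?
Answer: -297699/248 ≈ -1200.4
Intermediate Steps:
U(l) = -2 + (11 + l)/(110 + l) (U(l) = -2 + (l + 11)/(l + 110) = -2 + (11 + l)/(110 + l))
U(-1*(-138)) + (15*(-85) + 76) = (-209 - (-1)*(-138))/(110 - 1*(-138)) + (15*(-85) + 76) = (-209 - 1*138)/(110 + 138) + (-1275 + 76) = (-209 - 138)/248 - 1199 = (1/248)*(-347) - 1199 = -347/248 - 1199 = -297699/248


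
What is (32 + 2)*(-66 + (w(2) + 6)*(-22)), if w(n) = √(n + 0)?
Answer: -6732 - 748*√2 ≈ -7789.8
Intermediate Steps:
w(n) = √n
(32 + 2)*(-66 + (w(2) + 6)*(-22)) = (32 + 2)*(-66 + (√2 + 6)*(-22)) = 34*(-66 + (6 + √2)*(-22)) = 34*(-66 + (-132 - 22*√2)) = 34*(-198 - 22*√2) = -6732 - 748*√2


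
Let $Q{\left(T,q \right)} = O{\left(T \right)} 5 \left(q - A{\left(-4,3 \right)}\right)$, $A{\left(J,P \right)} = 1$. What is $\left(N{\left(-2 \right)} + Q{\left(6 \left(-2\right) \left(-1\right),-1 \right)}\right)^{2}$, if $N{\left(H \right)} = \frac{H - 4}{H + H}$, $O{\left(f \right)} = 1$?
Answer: $\frac{289}{4} \approx 72.25$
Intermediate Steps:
$Q{\left(T,q \right)} = -5 + 5 q$ ($Q{\left(T,q \right)} = 1 \cdot 5 \left(q - 1\right) = 5 \left(q - 1\right) = 5 \left(-1 + q\right) = -5 + 5 q$)
$N{\left(H \right)} = \frac{-4 + H}{2 H}$
$\left(N{\left(-2 \right)} + Q{\left(6 \left(-2\right) \left(-1\right),-1 \right)}\right)^{2} = \left(\frac{-4 - 2}{2 \left(-2\right)} + \left(-5 + 5 \left(-1\right)\right)\right)^{2} = \left(\frac{1}{2} \left(- \frac{1}{2}\right) \left(-6\right) - 10\right)^{2} = \left(\frac{3}{2} - 10\right)^{2} = \left(- \frac{17}{2}\right)^{2} = \frac{289}{4}$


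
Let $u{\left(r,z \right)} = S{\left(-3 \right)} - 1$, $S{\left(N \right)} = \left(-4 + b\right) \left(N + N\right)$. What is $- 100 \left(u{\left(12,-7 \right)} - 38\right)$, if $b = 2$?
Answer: $2700$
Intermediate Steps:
$S{\left(N \right)} = - 4 N$ ($S{\left(N \right)} = \left(-4 + 2\right) \left(N + N\right) = - 2 \cdot 2 N = - 4 N$)
$u{\left(r,z \right)} = 11$ ($u{\left(r,z \right)} = \left(-4\right) \left(-3\right) - 1 = 12 - 1 = 11$)
$- 100 \left(u{\left(12,-7 \right)} - 38\right) = - 100 \left(11 - 38\right) = \left(-100\right) \left(-27\right) = 2700$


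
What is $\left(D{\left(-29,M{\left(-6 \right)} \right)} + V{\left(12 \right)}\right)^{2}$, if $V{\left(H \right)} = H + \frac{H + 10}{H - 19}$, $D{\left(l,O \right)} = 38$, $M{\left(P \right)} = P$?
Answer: $\frac{107584}{49} \approx 2195.6$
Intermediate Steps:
$V{\left(H \right)} = H + \frac{10 + H}{-19 + H}$
$\left(D{\left(-29,M{\left(-6 \right)} \right)} + V{\left(12 \right)}\right)^{2} = \left(38 + \frac{10 + 12^{2} - 216}{-19 + 12}\right)^{2} = \left(38 + \frac{10 + 144 - 216}{-7}\right)^{2} = \left(38 - - \frac{62}{7}\right)^{2} = \left(38 + \frac{62}{7}\right)^{2} = \left(\frac{328}{7}\right)^{2} = \frac{107584}{49}$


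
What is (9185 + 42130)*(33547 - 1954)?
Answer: 1621194795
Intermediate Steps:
(9185 + 42130)*(33547 - 1954) = 51315*31593 = 1621194795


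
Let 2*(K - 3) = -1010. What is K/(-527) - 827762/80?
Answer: -218095207/21080 ≈ -10346.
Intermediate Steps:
K = -502 (K = 3 + (½)*(-1010) = 3 - 505 = -502)
K/(-527) - 827762/80 = -502/(-527) - 827762/80 = -502*(-1/527) - 827762/80 = 502/527 - 1027*403/40 = 502/527 - 413881/40 = -218095207/21080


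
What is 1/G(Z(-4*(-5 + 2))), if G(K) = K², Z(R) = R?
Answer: 1/144 ≈ 0.0069444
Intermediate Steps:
1/G(Z(-4*(-5 + 2))) = 1/((-4*(-5 + 2))²) = 1/((-4*(-3))²) = 1/(12²) = 1/144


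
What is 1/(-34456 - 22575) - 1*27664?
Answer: -1577705585/57031 ≈ -27664.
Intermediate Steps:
1/(-34456 - 22575) - 1*27664 = 1/(-57031) - 27664 = -1/57031 - 27664 = -1577705585/57031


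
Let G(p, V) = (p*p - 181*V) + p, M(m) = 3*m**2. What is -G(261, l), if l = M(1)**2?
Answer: -66753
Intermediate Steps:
l = 9 (l = (3*1**2)**2 = (3*1)**2 = 3**2 = 9)
G(p, V) = p + p**2 - 181*V (G(p, V) = (p**2 - 181*V) + p = p + p**2 - 181*V)
-G(261, l) = -(261 + 261**2 - 181*9) = -(261 + 68121 - 1629) = -1*66753 = -66753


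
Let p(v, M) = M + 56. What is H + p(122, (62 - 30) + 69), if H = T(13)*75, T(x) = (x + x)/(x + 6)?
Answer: 4933/19 ≈ 259.63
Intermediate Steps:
T(x) = 2*x/(6 + x) (T(x) = (2*x)/(6 + x) = 2*x/(6 + x))
p(v, M) = 56 + M
H = 1950/19 (H = (2*13/(6 + 13))*75 = (2*13/19)*75 = (2*13*(1/19))*75 = (26/19)*75 = 1950/19 ≈ 102.63)
H + p(122, (62 - 30) + 69) = 1950/19 + (56 + ((62 - 30) + 69)) = 1950/19 + (56 + (32 + 69)) = 1950/19 + (56 + 101) = 1950/19 + 157 = 4933/19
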